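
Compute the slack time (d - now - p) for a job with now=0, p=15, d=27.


Slack = due - current_time - processing
= 27 - 0 - 15
= 12


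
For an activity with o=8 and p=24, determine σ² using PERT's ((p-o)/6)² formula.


σ² = ((p - o) / 6)² = (p - o)² / 36
= (24 - 8)² / 36
= 16² / 36
= 256 / 36
= 7.1111


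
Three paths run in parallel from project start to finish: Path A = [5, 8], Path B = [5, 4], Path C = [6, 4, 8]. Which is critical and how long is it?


Path A: 5 + 8 = 13
Path B: 5 + 4 = 9
Path C: 6 + 4 + 8 = 18
Critical path = longest = max(13, 9, 18)
= 18 (Path C)


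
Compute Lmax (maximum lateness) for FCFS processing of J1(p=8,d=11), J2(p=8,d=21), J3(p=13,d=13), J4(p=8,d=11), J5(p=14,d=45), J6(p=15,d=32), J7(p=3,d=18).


Lateness per job (L = C - d):
  J1: C=8, d=11, L=-3
  J2: C=16, d=21, L=-5
  J3: C=29, d=13, L=16
  J4: C=37, d=11, L=26
  J5: C=51, d=45, L=6
  J6: C=66, d=32, L=34
  J7: C=69, d=18, L=51
Lmax = max(-3, -5, 16, 26, 6, 34, 51)
= 51


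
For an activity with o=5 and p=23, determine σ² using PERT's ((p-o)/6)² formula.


σ² = ((p - o) / 6)² = (p - o)² / 36
= (23 - 5)² / 36
= 18² / 36
= 324 / 36
= 9.0000


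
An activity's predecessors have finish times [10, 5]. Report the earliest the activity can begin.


ES = max of all predecessor completion times
Predecessors: [10, 5]
ES = max(10, 5)
= 10


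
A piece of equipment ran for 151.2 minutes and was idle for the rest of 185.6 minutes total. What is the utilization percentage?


Utilization = busy / total × 100
= 151.2 / 185.6 × 100
= 81.5%


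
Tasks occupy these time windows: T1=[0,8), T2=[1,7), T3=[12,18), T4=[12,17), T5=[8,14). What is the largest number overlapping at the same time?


Check each time point for overlaps:
  t=12: 3 tasks active (T3, T4, T5)
Max concurrent = 3


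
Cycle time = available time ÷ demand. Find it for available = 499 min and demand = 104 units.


Cycle time = available time / demand
= 499 / 104
= 4.80 min/unit


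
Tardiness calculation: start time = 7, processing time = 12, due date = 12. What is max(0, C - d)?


Completion = start + processing = 7 + 12 = 19
Tardiness = max(0, C - d) = max(0, 19 - 12)
= max(0, 7)
= 7


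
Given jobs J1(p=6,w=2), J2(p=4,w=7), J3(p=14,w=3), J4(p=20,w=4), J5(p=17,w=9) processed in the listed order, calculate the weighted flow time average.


Completion times:
  J1: C=6, w×C=2×6=12
  J2: C=10, w×C=7×10=70
  J3: C=24, w×C=3×24=72
  J4: C=44, w×C=4×44=176
  J5: C=61, w×C=9×61=549
Sum w×C = 879
Sum w = 25
Weighted avg = 879/25
= 35.16


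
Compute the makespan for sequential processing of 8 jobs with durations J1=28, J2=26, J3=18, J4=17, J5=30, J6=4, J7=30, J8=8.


Sequential makespan: sum all processing times
= 28 + 26 + 18 + 17 + 30 + 4 + 30 + 8
= 161 time units


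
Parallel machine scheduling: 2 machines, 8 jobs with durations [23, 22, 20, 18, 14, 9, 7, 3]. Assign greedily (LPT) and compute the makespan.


Jobs (LPT sorted): [23, 22, 20, 18, 14, 9, 7, 3]
Machines: 2
  J=23 → Machine 1 (load: 0+23=23)
  J=22 → Machine 2 (load: 0+22=22)
  J=20 → Machine 2 (load: 22+20=42)
  J=18 → Machine 1 (load: 23+18=41)
  J=14 → Machine 1 (load: 41+14=55)
  J=9 → Machine 2 (load: 42+9=51)
  J=7 → Machine 2 (load: 51+7=58)
  J=3 → Machine 1 (load: 55+3=58)
Machine loads: [58, 58]
Makespan = max = 58 time units


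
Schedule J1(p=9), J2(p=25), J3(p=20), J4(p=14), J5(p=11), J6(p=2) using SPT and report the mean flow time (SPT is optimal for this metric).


SPT order: J6 → J1 → J5 → J4 → J3 → J2
Completion times:
  J6: C=2
  J1: C=11
  J5: C=22
  J4: C=36
  J3: C=56
  J2: C=81
Sum = 208, n = 6
Mean flow = 208/6
= 34.67


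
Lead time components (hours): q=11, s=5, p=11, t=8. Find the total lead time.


Lead time = queue + setup + processing + transit
= 11 + 5 + 11 + 8
= 35 hours


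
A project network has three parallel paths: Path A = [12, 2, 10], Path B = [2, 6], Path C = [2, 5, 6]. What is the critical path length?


Path A: 12 + 2 + 10 = 24
Path B: 2 + 6 = 8
Path C: 2 + 5 + 6 = 13
Critical path = longest = max(24, 8, 13)
= 24 (Path A)


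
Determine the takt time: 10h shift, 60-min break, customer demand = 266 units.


Available = 10×60 - 60 = 540 min
Takt time = 540 / 266
= 2.03 min/unit


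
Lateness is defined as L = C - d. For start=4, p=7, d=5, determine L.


Completion = 4 + 7 = 11
Lateness = C - d = 11 - 5
= 6


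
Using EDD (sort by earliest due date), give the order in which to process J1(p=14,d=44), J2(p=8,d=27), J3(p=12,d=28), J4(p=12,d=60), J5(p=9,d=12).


EDD: sort by earliest due date
  J5: d=12, p=9
  J2: d=27, p=8
  J3: d=28, p=12
  J1: d=44, p=14
  J4: d=60, p=12
Order: J5 → J2 → J3 → J1 → J4


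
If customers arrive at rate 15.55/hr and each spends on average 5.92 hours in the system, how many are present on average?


Little's law: L = λ × W
= 15.55 × 5.92
= 92.06


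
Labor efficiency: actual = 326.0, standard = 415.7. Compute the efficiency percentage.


Efficiency = (actual / standard) × 100
= (326.0 / 415.7) × 100
= 78.4%


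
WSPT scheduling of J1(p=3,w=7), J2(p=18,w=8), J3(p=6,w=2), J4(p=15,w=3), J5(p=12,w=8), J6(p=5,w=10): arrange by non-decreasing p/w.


WSPT (Smith's rule): sort by p/w ascending
  J1: p/w = 3/7 = 0.429
  J6: p/w = 5/10 = 0.500
  J5: p/w = 12/8 = 1.500
  J2: p/w = 18/8 = 2.250
  J3: p/w = 6/2 = 3.000
  J4: p/w = 15/3 = 5.000
Order: J1 → J6 → J5 → J2 → J3 → J4


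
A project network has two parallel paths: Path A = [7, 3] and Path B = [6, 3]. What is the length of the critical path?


Path A: 7 + 3 = 10
Path B: 6 + 3 = 9
Critical path = longest = max(10, 9)
= 10 (Path A)


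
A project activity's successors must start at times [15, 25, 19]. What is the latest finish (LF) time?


LF = min of all successor start times
Successors start at: [15, 25, 19]
LF = min(15, 25, 19)
= 15


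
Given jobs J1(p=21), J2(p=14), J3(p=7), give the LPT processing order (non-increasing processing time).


LPT: sort by longest processing time first
  J1: p=21
  J2: p=14
  J3: p=7
Order: J1 → J2 → J3


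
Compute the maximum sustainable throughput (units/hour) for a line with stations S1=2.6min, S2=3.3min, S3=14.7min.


Bottleneck = longest station time
Station times: [2.6, 3.3, 14.7]
Max = 14.7 min
Rate = 60 / 14.7
= 4.08 units/hour (bottleneck: 14.7min)


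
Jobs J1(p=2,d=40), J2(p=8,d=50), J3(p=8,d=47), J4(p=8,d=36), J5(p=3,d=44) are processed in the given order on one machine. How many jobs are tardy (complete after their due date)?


Completion vs due date:
  J1: C=2, d=40 → on time
  J2: C=10, d=50 → on time
  J3: C=18, d=47 → on time
  J4: C=26, d=36 → on time
  J5: C=29, d=44 → on time
Tardy jobs: none
Count = 0


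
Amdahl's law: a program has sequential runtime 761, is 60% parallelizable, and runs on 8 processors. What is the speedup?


Amdahl's law: T_p = T × ((1-p) + p/N)
= 761 × ((1-0.6) + 0.6/8)
= 761 × (0.40 + 0.0750)
= 761 × 0.4750
= 361.48
Speedup = 761/361.48
= 2.11×


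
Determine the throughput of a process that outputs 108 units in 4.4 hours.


Throughput = units / time
= 108 / 4.4
= 24.5 units/hour


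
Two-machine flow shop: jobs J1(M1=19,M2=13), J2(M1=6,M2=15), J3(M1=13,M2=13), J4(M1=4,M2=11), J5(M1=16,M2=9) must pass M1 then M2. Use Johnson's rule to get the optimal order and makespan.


Johnson's rule:
Group 1 (M1≤M2, sort by M1): ['J4', 'J2', 'J3']
Group 2 (M1>M2, sort desc M2): ['J1', 'J5']
Sequence: J4 → J2 → J3 → J1 → J5
Makespan calculation:
  J4: M1 done=4, M2 done=15
  J2: M1 done=10, M2 done=30
  J3: M1 done=23, M2 done=43
  J1: M1 done=42, M2 done=56
  J5: M1 done=58, M2 done=67
= Sequence: J4 → J2 → J3 → J1 → J5, Makespan: 67


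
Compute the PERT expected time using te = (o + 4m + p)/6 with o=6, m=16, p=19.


te = (o + 4m + p) / 6
= (6 + 4×16 + 19) / 6
= (6 + 64 + 19) / 6
= 89 / 6
= 14.83


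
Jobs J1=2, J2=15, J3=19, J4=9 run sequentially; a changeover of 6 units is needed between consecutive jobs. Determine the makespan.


Makespan = Σ processing + (n-1) × setup
= (2 + 15 + 19 + 9) + (4-1)×6
= 45 + 18
= 63 time units


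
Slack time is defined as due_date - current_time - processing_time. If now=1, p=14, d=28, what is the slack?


Slack = due - current_time - processing
= 28 - 1 - 14
= 13


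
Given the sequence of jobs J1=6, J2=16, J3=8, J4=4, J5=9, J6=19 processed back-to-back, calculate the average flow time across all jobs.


Completion times:
  J1: completes at 6
  J2: completes at 22
  J3: completes at 30
  J4: completes at 34
  J5: completes at 43
  J6: completes at 62
Sum = 197
Average = 197/6
= 32.83


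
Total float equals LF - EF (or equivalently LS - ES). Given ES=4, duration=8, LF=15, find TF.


EF = ES + duration = 4 + 8 = 12
LS = LF - duration = 15 - 8 = 7
Total Float = LF - EF = 15 - 12
(or LS - ES = 7 - 4)
= 3


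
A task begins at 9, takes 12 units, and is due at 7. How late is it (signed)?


Completion = 9 + 12 = 21
Lateness = C - d = 21 - 7
= 14


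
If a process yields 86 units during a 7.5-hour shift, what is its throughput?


Throughput = units / time
= 86 / 7.5
= 11.5 units/hour


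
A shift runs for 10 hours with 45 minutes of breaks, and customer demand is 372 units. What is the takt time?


Available = 10×60 - 45 = 555 min
Takt time = 555 / 372
= 1.49 min/unit


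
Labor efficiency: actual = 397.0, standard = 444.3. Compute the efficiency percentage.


Efficiency = (actual / standard) × 100
= (397.0 / 444.3) × 100
= 89.4%


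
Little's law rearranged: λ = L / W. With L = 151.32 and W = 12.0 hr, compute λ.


Little's law: L = λW → λ = L / W
= 151.32 / 12.0
= 12.61 per hour


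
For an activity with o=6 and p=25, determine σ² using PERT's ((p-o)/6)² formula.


σ² = ((p - o) / 6)² = (p - o)² / 36
= (25 - 6)² / 36
= 19² / 36
= 361 / 36
= 10.0278


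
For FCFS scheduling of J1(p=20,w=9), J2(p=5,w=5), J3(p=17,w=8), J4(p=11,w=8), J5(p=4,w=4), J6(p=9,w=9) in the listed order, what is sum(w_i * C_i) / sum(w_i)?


Completion times:
  J1: C=20, w×C=9×20=180
  J2: C=25, w×C=5×25=125
  J3: C=42, w×C=8×42=336
  J4: C=53, w×C=8×53=424
  J5: C=57, w×C=4×57=228
  J6: C=66, w×C=9×66=594
Sum w×C = 1887
Sum w = 43
Weighted avg = 1887/43
= 43.88


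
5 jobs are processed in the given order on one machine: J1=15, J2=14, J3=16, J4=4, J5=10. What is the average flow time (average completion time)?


Completion times:
  J1: completes at 15
  J2: completes at 29
  J3: completes at 45
  J4: completes at 49
  J5: completes at 59
Sum = 197
Average = 197/5
= 39.40


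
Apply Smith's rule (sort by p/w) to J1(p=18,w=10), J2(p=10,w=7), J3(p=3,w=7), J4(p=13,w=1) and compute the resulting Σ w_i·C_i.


WSPT order (by p/w): J3 → J2 → J1 → J4
  J3: C=3, w·C=7×3=21
  J2: C=13, w·C=7×13=91
  J1: C=31, w·C=10×31=310
  J4: C=44, w·C=1×44=44
Σ w·C = 466
= 466


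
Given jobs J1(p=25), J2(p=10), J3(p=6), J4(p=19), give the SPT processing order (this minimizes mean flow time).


SPT: sort by shortest processing time
  J3: p=6
  J2: p=10
  J4: p=19
  J1: p=25
Order: J3 → J2 → J4 → J1


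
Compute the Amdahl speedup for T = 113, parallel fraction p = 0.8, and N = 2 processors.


Amdahl's law: T_p = T × ((1-p) + p/N)
= 113 × ((1-0.8) + 0.8/2)
= 113 × (0.20 + 0.4000)
= 113 × 0.6000
= 67.80
Speedup = 113/67.80
= 1.67×


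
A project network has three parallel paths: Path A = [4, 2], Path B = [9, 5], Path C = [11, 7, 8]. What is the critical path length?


Path A: 4 + 2 = 6
Path B: 9 + 5 = 14
Path C: 11 + 7 + 8 = 26
Critical path = longest = max(6, 14, 26)
= 26 (Path C)


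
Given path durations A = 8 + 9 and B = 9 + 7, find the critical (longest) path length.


Path A: 8 + 9 = 17
Path B: 9 + 7 = 16
Critical path = longest = max(17, 16)
= 17 (Path A)


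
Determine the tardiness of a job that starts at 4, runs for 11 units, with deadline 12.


Completion = start + processing = 4 + 11 = 15
Tardiness = max(0, C - d) = max(0, 15 - 12)
= max(0, 3)
= 3


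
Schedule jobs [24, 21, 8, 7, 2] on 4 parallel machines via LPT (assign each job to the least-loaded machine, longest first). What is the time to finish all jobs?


Jobs (LPT sorted): [24, 21, 8, 7, 2]
Machines: 4
  J=24 → Machine 1 (load: 0+24=24)
  J=21 → Machine 2 (load: 0+21=21)
  J=8 → Machine 3 (load: 0+8=8)
  J=7 → Machine 4 (load: 0+7=7)
  J=2 → Machine 4 (load: 7+2=9)
Machine loads: [24, 21, 8, 9]
Makespan = max = 24 time units


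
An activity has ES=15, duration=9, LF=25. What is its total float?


EF = ES + duration = 15 + 9 = 24
LS = LF - duration = 25 - 9 = 16
Total Float = LF - EF = 25 - 24
(or LS - ES = 16 - 15)
= 1


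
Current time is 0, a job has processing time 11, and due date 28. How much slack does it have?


Slack = due - current_time - processing
= 28 - 0 - 11
= 17


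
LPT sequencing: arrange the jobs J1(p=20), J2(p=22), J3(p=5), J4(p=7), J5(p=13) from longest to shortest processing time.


LPT: sort by longest processing time first
  J2: p=22
  J1: p=20
  J5: p=13
  J4: p=7
  J3: p=5
Order: J2 → J1 → J5 → J4 → J3


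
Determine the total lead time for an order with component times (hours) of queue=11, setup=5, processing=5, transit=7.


Lead time = queue + setup + processing + transit
= 11 + 5 + 5 + 7
= 28 hours


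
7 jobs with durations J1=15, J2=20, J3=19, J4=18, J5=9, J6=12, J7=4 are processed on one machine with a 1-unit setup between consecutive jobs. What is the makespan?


Makespan = Σ processing + (n-1) × setup
= (15 + 20 + 19 + 18 + 9 + 12 + 4) + (7-1)×1
= 97 + 6
= 103 time units


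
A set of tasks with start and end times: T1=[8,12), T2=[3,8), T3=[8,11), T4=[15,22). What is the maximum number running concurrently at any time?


Check each time point for overlaps:
  t=8: 2 tasks active (T1, T3)
Max concurrent = 2


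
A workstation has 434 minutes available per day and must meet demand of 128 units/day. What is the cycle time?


Cycle time = available time / demand
= 434 / 128
= 3.39 min/unit


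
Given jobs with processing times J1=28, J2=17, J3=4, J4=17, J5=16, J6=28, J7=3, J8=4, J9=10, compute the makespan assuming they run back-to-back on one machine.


Sequential makespan: sum all processing times
= 28 + 17 + 4 + 17 + 16 + 28 + 3 + 4 + 10
= 127 time units


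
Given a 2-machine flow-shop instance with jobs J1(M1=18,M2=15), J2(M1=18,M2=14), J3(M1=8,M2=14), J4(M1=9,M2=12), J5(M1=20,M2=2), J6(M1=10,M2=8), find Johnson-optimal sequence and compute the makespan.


Johnson's rule:
Group 1 (M1≤M2, sort by M1): ['J3', 'J4']
Group 2 (M1>M2, sort desc M2): ['J1', 'J2', 'J6', 'J5']
Sequence: J3 → J4 → J1 → J2 → J6 → J5
Makespan calculation:
  J3: M1 done=8, M2 done=22
  J4: M1 done=17, M2 done=34
  J1: M1 done=35, M2 done=50
  J2: M1 done=53, M2 done=67
  J6: M1 done=63, M2 done=75
  J5: M1 done=83, M2 done=85
= Sequence: J3 → J4 → J1 → J2 → J6 → J5, Makespan: 85


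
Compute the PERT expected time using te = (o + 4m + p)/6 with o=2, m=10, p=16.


te = (o + 4m + p) / 6
= (2 + 4×10 + 16) / 6
= (2 + 40 + 16) / 6
= 58 / 6
= 9.67


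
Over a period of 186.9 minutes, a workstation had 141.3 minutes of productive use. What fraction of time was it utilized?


Utilization = busy / total × 100
= 141.3 / 186.9 × 100
= 75.6%


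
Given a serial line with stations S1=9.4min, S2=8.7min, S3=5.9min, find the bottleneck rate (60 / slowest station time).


Bottleneck = longest station time
Station times: [9.4, 8.7, 5.9]
Max = 9.4 min
Rate = 60 / 9.4
= 6.38 units/hour (bottleneck: 9.4min)


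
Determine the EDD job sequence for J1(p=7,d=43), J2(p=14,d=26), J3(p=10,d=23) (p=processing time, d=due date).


EDD: sort by earliest due date
  J3: d=23, p=10
  J2: d=26, p=14
  J1: d=43, p=7
Order: J3 → J2 → J1


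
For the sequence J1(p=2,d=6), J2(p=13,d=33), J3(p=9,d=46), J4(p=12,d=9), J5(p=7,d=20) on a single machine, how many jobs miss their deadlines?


Completion vs due date:
  J1: C=2, d=6 → on time
  J2: C=15, d=33 → on time
  J3: C=24, d=46 → on time
  J4: C=36, d=9 → TARDY
  J5: C=43, d=20 → TARDY
Tardy jobs: J4, J5
Count = 2


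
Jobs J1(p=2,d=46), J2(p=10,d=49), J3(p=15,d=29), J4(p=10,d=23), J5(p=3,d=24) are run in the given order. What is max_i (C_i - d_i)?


Lateness per job (L = C - d):
  J1: C=2, d=46, L=-44
  J2: C=12, d=49, L=-37
  J3: C=27, d=29, L=-2
  J4: C=37, d=23, L=14
  J5: C=40, d=24, L=16
Lmax = max(-44, -37, -2, 14, 16)
= 16


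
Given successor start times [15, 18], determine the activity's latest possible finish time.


LF = min of all successor start times
Successors start at: [15, 18]
LF = min(15, 18)
= 15


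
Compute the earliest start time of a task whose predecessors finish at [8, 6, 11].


ES = max of all predecessor completion times
Predecessors: [8, 6, 11]
ES = max(8, 6, 11)
= 11


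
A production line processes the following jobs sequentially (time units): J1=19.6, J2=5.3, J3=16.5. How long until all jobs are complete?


Sequential makespan: sum all processing times
= 19.6 + 5.3 + 16.5
= 41.4 time units


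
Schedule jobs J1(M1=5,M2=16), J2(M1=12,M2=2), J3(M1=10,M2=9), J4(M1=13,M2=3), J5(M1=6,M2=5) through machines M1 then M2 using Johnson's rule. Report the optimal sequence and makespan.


Johnson's rule:
Group 1 (M1≤M2, sort by M1): ['J1']
Group 2 (M1>M2, sort desc M2): ['J3', 'J5', 'J4', 'J2']
Sequence: J1 → J3 → J5 → J4 → J2
Makespan calculation:
  J1: M1 done=5, M2 done=21
  J3: M1 done=15, M2 done=30
  J5: M1 done=21, M2 done=35
  J4: M1 done=34, M2 done=38
  J2: M1 done=46, M2 done=48
= Sequence: J1 → J3 → J5 → J4 → J2, Makespan: 48


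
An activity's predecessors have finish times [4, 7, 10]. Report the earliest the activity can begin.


ES = max of all predecessor completion times
Predecessors: [4, 7, 10]
ES = max(4, 7, 10)
= 10


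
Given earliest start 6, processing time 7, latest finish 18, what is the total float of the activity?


EF = ES + duration = 6 + 7 = 13
LS = LF - duration = 18 - 7 = 11
Total Float = LF - EF = 18 - 13
(or LS - ES = 11 - 6)
= 5


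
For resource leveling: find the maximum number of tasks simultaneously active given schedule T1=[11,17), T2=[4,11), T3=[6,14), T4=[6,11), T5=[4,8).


Check each time point for overlaps:
  t=6: 4 tasks active (T2, T3, T4, T5)
Max concurrent = 4


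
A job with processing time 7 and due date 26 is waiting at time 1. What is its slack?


Slack = due - current_time - processing
= 26 - 1 - 7
= 18


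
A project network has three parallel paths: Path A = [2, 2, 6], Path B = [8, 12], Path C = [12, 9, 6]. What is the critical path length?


Path A: 2 + 2 + 6 = 10
Path B: 8 + 12 = 20
Path C: 12 + 9 + 6 = 27
Critical path = longest = max(10, 20, 27)
= 27 (Path C)


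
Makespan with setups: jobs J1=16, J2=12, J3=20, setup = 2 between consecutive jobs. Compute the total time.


Makespan = Σ processing + (n-1) × setup
= (16 + 12 + 20) + (3-1)×2
= 48 + 4
= 52 time units


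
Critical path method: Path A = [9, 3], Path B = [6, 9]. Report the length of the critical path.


Path A: 9 + 3 = 12
Path B: 6 + 9 = 15
Critical path = longest = max(12, 15)
= 15 (Path B)


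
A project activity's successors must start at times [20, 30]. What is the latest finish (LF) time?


LF = min of all successor start times
Successors start at: [20, 30]
LF = min(20, 30)
= 20


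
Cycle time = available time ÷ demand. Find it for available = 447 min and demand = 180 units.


Cycle time = available time / demand
= 447 / 180
= 2.48 min/unit


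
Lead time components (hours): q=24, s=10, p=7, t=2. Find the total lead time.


Lead time = queue + setup + processing + transit
= 24 + 10 + 7 + 2
= 43 hours


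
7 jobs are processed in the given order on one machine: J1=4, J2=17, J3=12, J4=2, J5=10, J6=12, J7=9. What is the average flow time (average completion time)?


Completion times:
  J1: completes at 4
  J2: completes at 21
  J3: completes at 33
  J4: completes at 35
  J5: completes at 45
  J6: completes at 57
  J7: completes at 66
Sum = 261
Average = 261/7
= 37.29


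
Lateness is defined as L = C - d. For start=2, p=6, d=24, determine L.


Completion = 2 + 6 = 8
Lateness = C - d = 8 - 24
= -16


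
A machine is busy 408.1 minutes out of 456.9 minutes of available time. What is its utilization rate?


Utilization = busy / total × 100
= 408.1 / 456.9 × 100
= 89.3%


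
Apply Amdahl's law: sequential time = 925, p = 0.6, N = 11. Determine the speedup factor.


Amdahl's law: T_p = T × ((1-p) + p/N)
= 925 × ((1-0.6) + 0.6/11)
= 925 × (0.40 + 0.0545)
= 925 × 0.4545
= 420.45
Speedup = 925/420.45
= 2.20×


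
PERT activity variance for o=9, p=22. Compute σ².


σ² = ((p - o) / 6)² = (p - o)² / 36
= (22 - 9)² / 36
= 13² / 36
= 169 / 36
= 4.6944


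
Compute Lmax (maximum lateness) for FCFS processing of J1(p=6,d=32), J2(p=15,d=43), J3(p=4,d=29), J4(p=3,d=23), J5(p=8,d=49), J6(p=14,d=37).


Lateness per job (L = C - d):
  J1: C=6, d=32, L=-26
  J2: C=21, d=43, L=-22
  J3: C=25, d=29, L=-4
  J4: C=28, d=23, L=5
  J5: C=36, d=49, L=-13
  J6: C=50, d=37, L=13
Lmax = max(-26, -22, -4, 5, -13, 13)
= 13


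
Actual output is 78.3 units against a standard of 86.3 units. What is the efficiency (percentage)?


Efficiency = (actual / standard) × 100
= (78.3 / 86.3) × 100
= 90.7%


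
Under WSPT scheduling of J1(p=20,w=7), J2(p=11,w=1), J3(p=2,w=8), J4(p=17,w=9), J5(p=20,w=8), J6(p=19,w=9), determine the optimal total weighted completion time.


WSPT order (by p/w): J3 → J4 → J6 → J5 → J1 → J2
  J3: C=2, w·C=8×2=16
  J4: C=19, w·C=9×19=171
  J6: C=38, w·C=9×38=342
  J5: C=58, w·C=8×58=464
  J1: C=78, w·C=7×78=546
  J2: C=89, w·C=1×89=89
Σ w·C = 1628
= 1628


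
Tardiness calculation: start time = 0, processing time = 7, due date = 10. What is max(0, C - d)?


Completion = start + processing = 0 + 7 = 7
Tardiness = max(0, C - d) = max(0, 7 - 10)
= max(0, -3)
= 0


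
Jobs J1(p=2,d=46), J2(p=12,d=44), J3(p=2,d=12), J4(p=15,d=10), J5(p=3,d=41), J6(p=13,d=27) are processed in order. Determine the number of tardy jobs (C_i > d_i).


Completion vs due date:
  J1: C=2, d=46 → on time
  J2: C=14, d=44 → on time
  J3: C=16, d=12 → TARDY
  J4: C=31, d=10 → TARDY
  J5: C=34, d=41 → on time
  J6: C=47, d=27 → TARDY
Tardy jobs: J3, J4, J6
Count = 3


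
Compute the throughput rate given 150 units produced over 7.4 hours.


Throughput = units / time
= 150 / 7.4
= 20.3 units/hour


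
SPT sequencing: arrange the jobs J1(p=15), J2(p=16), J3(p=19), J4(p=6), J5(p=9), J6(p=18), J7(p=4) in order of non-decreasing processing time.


SPT: sort by shortest processing time
  J7: p=4
  J4: p=6
  J5: p=9
  J1: p=15
  J2: p=16
  J6: p=18
  J3: p=19
Order: J7 → J4 → J5 → J1 → J2 → J6 → J3


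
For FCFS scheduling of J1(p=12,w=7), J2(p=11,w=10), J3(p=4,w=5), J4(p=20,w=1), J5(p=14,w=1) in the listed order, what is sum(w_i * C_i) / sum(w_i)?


Completion times:
  J1: C=12, w×C=7×12=84
  J2: C=23, w×C=10×23=230
  J3: C=27, w×C=5×27=135
  J4: C=47, w×C=1×47=47
  J5: C=61, w×C=1×61=61
Sum w×C = 557
Sum w = 24
Weighted avg = 557/24
= 23.21


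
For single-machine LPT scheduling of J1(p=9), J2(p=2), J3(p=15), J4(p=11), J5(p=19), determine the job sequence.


LPT: sort by longest processing time first
  J5: p=19
  J3: p=15
  J4: p=11
  J1: p=9
  J2: p=2
Order: J5 → J3 → J4 → J1 → J2


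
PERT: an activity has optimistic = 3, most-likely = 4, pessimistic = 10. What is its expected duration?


te = (o + 4m + p) / 6
= (3 + 4×4 + 10) / 6
= (3 + 16 + 10) / 6
= 29 / 6
= 4.83


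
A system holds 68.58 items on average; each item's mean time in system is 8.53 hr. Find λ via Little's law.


Little's law: L = λW → λ = L / W
= 68.58 / 8.53
= 8.04 per hour


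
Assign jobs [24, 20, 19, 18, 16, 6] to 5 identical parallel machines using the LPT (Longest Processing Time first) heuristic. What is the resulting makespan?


Jobs (LPT sorted): [24, 20, 19, 18, 16, 6]
Machines: 5
  J=24 → Machine 1 (load: 0+24=24)
  J=20 → Machine 2 (load: 0+20=20)
  J=19 → Machine 3 (load: 0+19=19)
  J=18 → Machine 4 (load: 0+18=18)
  J=16 → Machine 5 (load: 0+16=16)
  J=6 → Machine 5 (load: 16+6=22)
Machine loads: [24, 20, 19, 18, 22]
Makespan = max = 24 time units


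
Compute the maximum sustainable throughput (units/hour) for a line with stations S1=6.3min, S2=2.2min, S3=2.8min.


Bottleneck = longest station time
Station times: [6.3, 2.2, 2.8]
Max = 6.3 min
Rate = 60 / 6.3
= 9.52 units/hour (bottleneck: 6.3min)


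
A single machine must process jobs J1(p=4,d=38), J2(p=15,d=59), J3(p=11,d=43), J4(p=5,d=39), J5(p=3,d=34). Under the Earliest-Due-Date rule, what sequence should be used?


EDD: sort by earliest due date
  J5: d=34, p=3
  J1: d=38, p=4
  J4: d=39, p=5
  J3: d=43, p=11
  J2: d=59, p=15
Order: J5 → J1 → J4 → J3 → J2


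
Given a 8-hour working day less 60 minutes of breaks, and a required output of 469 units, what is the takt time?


Available = 8×60 - 60 = 420 min
Takt time = 420 / 469
= 0.90 min/unit


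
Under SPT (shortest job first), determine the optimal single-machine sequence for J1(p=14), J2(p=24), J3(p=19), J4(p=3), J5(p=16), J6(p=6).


SPT: sort by shortest processing time
  J4: p=3
  J6: p=6
  J1: p=14
  J5: p=16
  J3: p=19
  J2: p=24
Order: J4 → J6 → J1 → J5 → J3 → J2


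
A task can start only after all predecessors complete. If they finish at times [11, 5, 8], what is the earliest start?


ES = max of all predecessor completion times
Predecessors: [11, 5, 8]
ES = max(11, 5, 8)
= 11


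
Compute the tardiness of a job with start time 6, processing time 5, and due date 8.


Completion = start + processing = 6 + 5 = 11
Tardiness = max(0, C - d) = max(0, 11 - 8)
= max(0, 3)
= 3


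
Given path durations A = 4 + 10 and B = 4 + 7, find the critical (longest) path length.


Path A: 4 + 10 = 14
Path B: 4 + 7 = 11
Critical path = longest = max(14, 11)
= 14 (Path A)


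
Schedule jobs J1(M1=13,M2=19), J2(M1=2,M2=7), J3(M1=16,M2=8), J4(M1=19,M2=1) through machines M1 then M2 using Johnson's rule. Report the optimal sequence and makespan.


Johnson's rule:
Group 1 (M1≤M2, sort by M1): ['J2', 'J1']
Group 2 (M1>M2, sort desc M2): ['J3', 'J4']
Sequence: J2 → J1 → J3 → J4
Makespan calculation:
  J2: M1 done=2, M2 done=9
  J1: M1 done=15, M2 done=34
  J3: M1 done=31, M2 done=42
  J4: M1 done=50, M2 done=51
= Sequence: J2 → J1 → J3 → J4, Makespan: 51


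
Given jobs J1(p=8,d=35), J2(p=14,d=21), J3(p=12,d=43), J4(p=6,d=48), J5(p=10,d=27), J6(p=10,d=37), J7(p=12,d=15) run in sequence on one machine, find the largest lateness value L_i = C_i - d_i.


Lateness per job (L = C - d):
  J1: C=8, d=35, L=-27
  J2: C=22, d=21, L=1
  J3: C=34, d=43, L=-9
  J4: C=40, d=48, L=-8
  J5: C=50, d=27, L=23
  J6: C=60, d=37, L=23
  J7: C=72, d=15, L=57
Lmax = max(-27, 1, -9, -8, 23, 23, 57)
= 57


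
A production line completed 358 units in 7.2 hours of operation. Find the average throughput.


Throughput = units / time
= 358 / 7.2
= 49.7 units/hour


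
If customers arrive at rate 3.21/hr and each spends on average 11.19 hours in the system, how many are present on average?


Little's law: L = λ × W
= 3.21 × 11.19
= 35.92


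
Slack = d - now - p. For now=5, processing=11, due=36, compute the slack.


Slack = due - current_time - processing
= 36 - 5 - 11
= 20


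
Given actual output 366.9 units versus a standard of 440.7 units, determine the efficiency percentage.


Efficiency = (actual / standard) × 100
= (366.9 / 440.7) × 100
= 83.3%


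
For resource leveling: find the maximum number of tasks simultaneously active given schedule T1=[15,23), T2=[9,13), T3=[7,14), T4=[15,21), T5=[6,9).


Check each time point for overlaps:
  t=7: 2 tasks active (T3, T5)
Max concurrent = 2


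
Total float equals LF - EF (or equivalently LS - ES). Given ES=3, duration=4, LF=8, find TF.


EF = ES + duration = 3 + 4 = 7
LS = LF - duration = 8 - 4 = 4
Total Float = LF - EF = 8 - 7
(or LS - ES = 4 - 3)
= 1


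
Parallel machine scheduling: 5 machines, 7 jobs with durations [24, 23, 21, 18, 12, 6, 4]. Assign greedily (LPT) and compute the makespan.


Jobs (LPT sorted): [24, 23, 21, 18, 12, 6, 4]
Machines: 5
  J=24 → Machine 1 (load: 0+24=24)
  J=23 → Machine 2 (load: 0+23=23)
  J=21 → Machine 3 (load: 0+21=21)
  J=18 → Machine 4 (load: 0+18=18)
  J=12 → Machine 5 (load: 0+12=12)
  J=6 → Machine 5 (load: 12+6=18)
  J=4 → Machine 4 (load: 18+4=22)
Machine loads: [24, 23, 21, 22, 18]
Makespan = max = 24 time units


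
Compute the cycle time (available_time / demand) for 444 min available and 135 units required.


Cycle time = available time / demand
= 444 / 135
= 3.29 min/unit


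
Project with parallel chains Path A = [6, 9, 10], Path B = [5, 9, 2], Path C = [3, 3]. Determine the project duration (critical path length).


Path A: 6 + 9 + 10 = 25
Path B: 5 + 9 + 2 = 16
Path C: 3 + 3 = 6
Critical path = longest = max(25, 16, 6)
= 25 (Path A)


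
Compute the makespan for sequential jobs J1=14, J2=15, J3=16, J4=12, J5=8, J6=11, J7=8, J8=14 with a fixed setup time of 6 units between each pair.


Makespan = Σ processing + (n-1) × setup
= (14 + 15 + 16 + 12 + 8 + 11 + 8 + 14) + (8-1)×6
= 98 + 42
= 140 time units


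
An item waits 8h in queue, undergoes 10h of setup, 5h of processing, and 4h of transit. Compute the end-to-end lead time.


Lead time = queue + setup + processing + transit
= 8 + 10 + 5 + 4
= 27 hours


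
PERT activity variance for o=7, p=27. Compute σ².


σ² = ((p - o) / 6)² = (p - o)² / 36
= (27 - 7)² / 36
= 20² / 36
= 400 / 36
= 11.1111


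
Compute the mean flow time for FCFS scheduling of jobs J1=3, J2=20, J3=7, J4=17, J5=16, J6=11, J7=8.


Completion times:
  J1: completes at 3
  J2: completes at 23
  J3: completes at 30
  J4: completes at 47
  J5: completes at 63
  J6: completes at 74
  J7: completes at 82
Sum = 322
Average = 322/7
= 46.00


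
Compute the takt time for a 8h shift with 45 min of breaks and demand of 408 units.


Available = 8×60 - 45 = 435 min
Takt time = 435 / 408
= 1.07 min/unit


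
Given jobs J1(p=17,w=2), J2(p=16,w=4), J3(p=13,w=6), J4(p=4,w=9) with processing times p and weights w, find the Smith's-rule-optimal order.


WSPT (Smith's rule): sort by p/w ascending
  J4: p/w = 4/9 = 0.444
  J3: p/w = 13/6 = 2.167
  J2: p/w = 16/4 = 4.000
  J1: p/w = 17/2 = 8.500
Order: J4 → J3 → J2 → J1


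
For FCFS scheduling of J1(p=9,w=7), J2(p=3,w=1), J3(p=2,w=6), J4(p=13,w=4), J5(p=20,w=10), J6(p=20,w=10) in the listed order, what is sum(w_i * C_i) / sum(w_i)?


Completion times:
  J1: C=9, w×C=7×9=63
  J2: C=12, w×C=1×12=12
  J3: C=14, w×C=6×14=84
  J4: C=27, w×C=4×27=108
  J5: C=47, w×C=10×47=470
  J6: C=67, w×C=10×67=670
Sum w×C = 1407
Sum w = 38
Weighted avg = 1407/38
= 37.03


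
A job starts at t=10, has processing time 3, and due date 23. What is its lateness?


Completion = 10 + 3 = 13
Lateness = C - d = 13 - 23
= -10


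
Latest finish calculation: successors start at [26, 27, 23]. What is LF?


LF = min of all successor start times
Successors start at: [26, 27, 23]
LF = min(26, 27, 23)
= 23


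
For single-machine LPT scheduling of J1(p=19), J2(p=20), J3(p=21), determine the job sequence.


LPT: sort by longest processing time first
  J3: p=21
  J2: p=20
  J1: p=19
Order: J3 → J2 → J1


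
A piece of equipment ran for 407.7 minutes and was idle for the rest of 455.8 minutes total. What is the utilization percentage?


Utilization = busy / total × 100
= 407.7 / 455.8 × 100
= 89.4%


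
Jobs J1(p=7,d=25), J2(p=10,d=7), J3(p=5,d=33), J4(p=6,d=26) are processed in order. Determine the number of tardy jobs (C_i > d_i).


Completion vs due date:
  J1: C=7, d=25 → on time
  J2: C=17, d=7 → TARDY
  J3: C=22, d=33 → on time
  J4: C=28, d=26 → TARDY
Tardy jobs: J2, J4
Count = 2


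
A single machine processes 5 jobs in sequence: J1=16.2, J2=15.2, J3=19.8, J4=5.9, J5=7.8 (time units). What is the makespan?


Sequential makespan: sum all processing times
= 16.2 + 15.2 + 19.8 + 5.9 + 7.8
= 64.9 time units


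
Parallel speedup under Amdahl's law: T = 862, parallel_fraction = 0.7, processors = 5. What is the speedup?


Amdahl's law: T_p = T × ((1-p) + p/N)
= 862 × ((1-0.7) + 0.7/5)
= 862 × (0.30 + 0.1400)
= 862 × 0.4400
= 379.28
Speedup = 862/379.28
= 2.27×


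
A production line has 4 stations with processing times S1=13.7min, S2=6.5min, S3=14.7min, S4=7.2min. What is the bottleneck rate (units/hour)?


Bottleneck = longest station time
Station times: [13.7, 6.5, 14.7, 7.2]
Max = 14.7 min
Rate = 60 / 14.7
= 4.08 units/hour (bottleneck: 14.7min)


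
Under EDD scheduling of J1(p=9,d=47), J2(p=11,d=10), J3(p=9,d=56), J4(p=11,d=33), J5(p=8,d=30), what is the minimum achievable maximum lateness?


EDD order: J2 → J5 → J4 → J1 → J3
Completion and lateness:
  J2: C=11, d=10, L=11-10=1
  J5: C=19, d=30, L=19-30=-11
  J4: C=30, d=33, L=30-33=-3
  J1: C=39, d=47, L=39-47=-8
  J3: C=48, d=56, L=48-56=-8
Lmax = max(1, -11, -3, -8, -8)
= 1


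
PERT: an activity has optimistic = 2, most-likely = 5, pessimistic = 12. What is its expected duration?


te = (o + 4m + p) / 6
= (2 + 4×5 + 12) / 6
= (2 + 20 + 12) / 6
= 34 / 6
= 5.67


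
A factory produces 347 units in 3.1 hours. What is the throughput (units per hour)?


Throughput = units / time
= 347 / 3.1
= 111.9 units/hour


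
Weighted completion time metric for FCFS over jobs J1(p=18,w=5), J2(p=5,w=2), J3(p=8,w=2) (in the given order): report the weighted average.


Completion times:
  J1: C=18, w×C=5×18=90
  J2: C=23, w×C=2×23=46
  J3: C=31, w×C=2×31=62
Sum w×C = 198
Sum w = 9
Weighted avg = 198/9
= 22.00


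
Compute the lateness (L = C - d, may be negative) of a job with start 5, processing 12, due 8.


Completion = 5 + 12 = 17
Lateness = C - d = 17 - 8
= 9


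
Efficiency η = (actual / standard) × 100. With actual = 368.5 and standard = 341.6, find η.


Efficiency = (actual / standard) × 100
= (368.5 / 341.6) × 100
= 107.9%


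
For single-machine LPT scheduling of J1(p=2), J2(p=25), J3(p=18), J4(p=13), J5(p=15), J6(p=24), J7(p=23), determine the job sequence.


LPT: sort by longest processing time first
  J2: p=25
  J6: p=24
  J7: p=23
  J3: p=18
  J5: p=15
  J4: p=13
  J1: p=2
Order: J2 → J6 → J7 → J3 → J5 → J4 → J1


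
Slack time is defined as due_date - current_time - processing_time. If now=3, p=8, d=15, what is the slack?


Slack = due - current_time - processing
= 15 - 3 - 8
= 4


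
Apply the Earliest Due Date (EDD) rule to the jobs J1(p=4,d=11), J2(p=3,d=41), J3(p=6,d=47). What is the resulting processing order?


EDD: sort by earliest due date
  J1: d=11, p=4
  J2: d=41, p=3
  J3: d=47, p=6
Order: J1 → J2 → J3


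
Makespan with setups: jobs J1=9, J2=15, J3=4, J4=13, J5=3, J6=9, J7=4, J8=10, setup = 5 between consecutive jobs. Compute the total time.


Makespan = Σ processing + (n-1) × setup
= (9 + 15 + 4 + 13 + 3 + 9 + 4 + 10) + (8-1)×5
= 67 + 35
= 102 time units


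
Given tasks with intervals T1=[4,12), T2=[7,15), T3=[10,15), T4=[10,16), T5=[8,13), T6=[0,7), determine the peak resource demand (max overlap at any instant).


Check each time point for overlaps:
  t=10: 5 tasks active (T1, T2, T3, T4, T5)
Max concurrent = 5


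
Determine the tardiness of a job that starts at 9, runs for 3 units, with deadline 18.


Completion = start + processing = 9 + 3 = 12
Tardiness = max(0, C - d) = max(0, 12 - 18)
= max(0, -6)
= 0


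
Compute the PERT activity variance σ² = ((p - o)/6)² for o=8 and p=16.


σ² = ((p - o) / 6)² = (p - o)² / 36
= (16 - 8)² / 36
= 8² / 36
= 64 / 36
= 1.7778


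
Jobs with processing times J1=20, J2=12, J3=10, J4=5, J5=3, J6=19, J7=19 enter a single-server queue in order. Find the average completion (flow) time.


Completion times:
  J1: completes at 20
  J2: completes at 32
  J3: completes at 42
  J4: completes at 47
  J5: completes at 50
  J6: completes at 69
  J7: completes at 88
Sum = 348
Average = 348/7
= 49.71


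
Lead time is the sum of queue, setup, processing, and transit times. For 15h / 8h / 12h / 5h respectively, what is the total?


Lead time = queue + setup + processing + transit
= 15 + 8 + 12 + 5
= 40 hours


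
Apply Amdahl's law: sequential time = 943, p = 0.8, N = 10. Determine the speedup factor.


Amdahl's law: T_p = T × ((1-p) + p/N)
= 943 × ((1-0.8) + 0.8/10)
= 943 × (0.20 + 0.0800)
= 943 × 0.2800
= 264.04
Speedup = 943/264.04
= 3.57×


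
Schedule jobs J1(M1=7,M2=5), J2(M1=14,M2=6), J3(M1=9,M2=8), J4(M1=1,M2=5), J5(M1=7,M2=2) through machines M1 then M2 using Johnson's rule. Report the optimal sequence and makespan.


Johnson's rule:
Group 1 (M1≤M2, sort by M1): ['J4']
Group 2 (M1>M2, sort desc M2): ['J3', 'J2', 'J1', 'J5']
Sequence: J4 → J3 → J2 → J1 → J5
Makespan calculation:
  J4: M1 done=1, M2 done=6
  J3: M1 done=10, M2 done=18
  J2: M1 done=24, M2 done=30
  J1: M1 done=31, M2 done=36
  J5: M1 done=38, M2 done=40
= Sequence: J4 → J3 → J2 → J1 → J5, Makespan: 40


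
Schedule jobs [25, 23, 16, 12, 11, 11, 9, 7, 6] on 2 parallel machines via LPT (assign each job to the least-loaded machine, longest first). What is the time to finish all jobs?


Jobs (LPT sorted): [25, 23, 16, 12, 11, 11, 9, 7, 6]
Machines: 2
  J=25 → Machine 1 (load: 0+25=25)
  J=23 → Machine 2 (load: 0+23=23)
  J=16 → Machine 2 (load: 23+16=39)
  J=12 → Machine 1 (load: 25+12=37)
  J=11 → Machine 1 (load: 37+11=48)
  J=11 → Machine 2 (load: 39+11=50)
  J=9 → Machine 1 (load: 48+9=57)
  J=7 → Machine 2 (load: 50+7=57)
  J=6 → Machine 1 (load: 57+6=63)
Machine loads: [63, 57]
Makespan = max = 63 time units


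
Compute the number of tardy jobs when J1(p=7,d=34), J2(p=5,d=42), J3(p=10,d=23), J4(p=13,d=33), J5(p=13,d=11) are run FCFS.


Completion vs due date:
  J1: C=7, d=34 → on time
  J2: C=12, d=42 → on time
  J3: C=22, d=23 → on time
  J4: C=35, d=33 → TARDY
  J5: C=48, d=11 → TARDY
Tardy jobs: J4, J5
Count = 2


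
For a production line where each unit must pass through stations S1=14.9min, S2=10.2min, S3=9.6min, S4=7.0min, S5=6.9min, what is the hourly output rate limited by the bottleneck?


Bottleneck = longest station time
Station times: [14.9, 10.2, 9.6, 7.0, 6.9]
Max = 14.9 min
Rate = 60 / 14.9
= 4.03 units/hour (bottleneck: 14.9min)


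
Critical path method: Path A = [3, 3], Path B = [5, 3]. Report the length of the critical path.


Path A: 3 + 3 = 6
Path B: 5 + 3 = 8
Critical path = longest = max(6, 8)
= 8 (Path B)


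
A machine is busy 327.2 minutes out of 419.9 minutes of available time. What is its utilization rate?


Utilization = busy / total × 100
= 327.2 / 419.9 × 100
= 77.9%


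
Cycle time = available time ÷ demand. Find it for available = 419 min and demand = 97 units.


Cycle time = available time / demand
= 419 / 97
= 4.32 min/unit


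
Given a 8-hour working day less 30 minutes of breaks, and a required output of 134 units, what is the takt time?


Available = 8×60 - 30 = 450 min
Takt time = 450 / 134
= 3.36 min/unit


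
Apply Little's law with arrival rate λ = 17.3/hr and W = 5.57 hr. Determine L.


Little's law: L = λ × W
= 17.3 × 5.57
= 96.36


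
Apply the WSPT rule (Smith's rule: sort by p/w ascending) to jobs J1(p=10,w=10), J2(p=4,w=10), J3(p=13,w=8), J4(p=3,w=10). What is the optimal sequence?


WSPT (Smith's rule): sort by p/w ascending
  J4: p/w = 3/10 = 0.300
  J2: p/w = 4/10 = 0.400
  J1: p/w = 10/10 = 1.000
  J3: p/w = 13/8 = 1.625
Order: J4 → J2 → J1 → J3
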